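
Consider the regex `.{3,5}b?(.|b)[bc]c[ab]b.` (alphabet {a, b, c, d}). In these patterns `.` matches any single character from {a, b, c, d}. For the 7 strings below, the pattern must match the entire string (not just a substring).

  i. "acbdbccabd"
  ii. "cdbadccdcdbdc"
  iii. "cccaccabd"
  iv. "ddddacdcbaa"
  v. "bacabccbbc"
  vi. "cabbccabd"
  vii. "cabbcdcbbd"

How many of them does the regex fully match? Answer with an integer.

i → match
ii → no match
iii → match
iv → no match
v → match
vi → match
vii → no match
Total matched: 4

4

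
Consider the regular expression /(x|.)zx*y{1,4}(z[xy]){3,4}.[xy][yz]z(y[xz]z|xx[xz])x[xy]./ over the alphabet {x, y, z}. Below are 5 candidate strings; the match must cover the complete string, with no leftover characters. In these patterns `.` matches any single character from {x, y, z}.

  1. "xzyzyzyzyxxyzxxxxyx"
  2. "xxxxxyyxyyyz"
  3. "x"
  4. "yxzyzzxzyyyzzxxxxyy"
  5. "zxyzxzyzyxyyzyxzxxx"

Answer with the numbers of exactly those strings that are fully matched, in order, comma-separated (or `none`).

1

1 → match
2 → no match
3 → no match
4 → no match
5 → no match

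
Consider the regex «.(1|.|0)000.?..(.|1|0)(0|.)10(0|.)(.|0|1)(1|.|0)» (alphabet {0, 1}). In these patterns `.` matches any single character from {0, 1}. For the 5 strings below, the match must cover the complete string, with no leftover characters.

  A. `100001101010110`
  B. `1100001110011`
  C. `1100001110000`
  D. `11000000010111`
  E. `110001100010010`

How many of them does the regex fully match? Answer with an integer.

A → match
B → no match
C → no match
D → match
E → match
Total matched: 3

3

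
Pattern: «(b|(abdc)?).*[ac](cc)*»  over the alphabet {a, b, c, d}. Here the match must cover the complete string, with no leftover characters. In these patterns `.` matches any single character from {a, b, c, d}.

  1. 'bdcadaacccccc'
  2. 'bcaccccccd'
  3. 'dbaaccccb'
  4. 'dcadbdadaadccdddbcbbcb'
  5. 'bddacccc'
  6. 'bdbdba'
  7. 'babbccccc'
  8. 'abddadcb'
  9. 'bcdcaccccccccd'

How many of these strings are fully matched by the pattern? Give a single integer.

1 → match
2 → no match
3 → no match
4 → no match
5 → match
6 → match
7 → match
8 → no match
9 → no match
Total matched: 4

4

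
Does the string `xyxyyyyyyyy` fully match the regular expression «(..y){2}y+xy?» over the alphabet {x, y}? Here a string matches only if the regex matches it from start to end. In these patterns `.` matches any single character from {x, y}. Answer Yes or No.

No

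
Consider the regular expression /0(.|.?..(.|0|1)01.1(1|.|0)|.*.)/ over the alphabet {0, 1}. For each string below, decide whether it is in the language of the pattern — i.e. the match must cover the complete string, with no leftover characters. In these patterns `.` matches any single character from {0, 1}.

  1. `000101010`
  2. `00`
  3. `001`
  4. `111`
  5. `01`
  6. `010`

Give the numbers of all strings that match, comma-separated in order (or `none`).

1. `000101010` → match
2. `00` → match
3. `001` → match
4. `111` → no match — must start with `0`
5. `01` → match
6. `010` → match

1, 2, 3, 5, 6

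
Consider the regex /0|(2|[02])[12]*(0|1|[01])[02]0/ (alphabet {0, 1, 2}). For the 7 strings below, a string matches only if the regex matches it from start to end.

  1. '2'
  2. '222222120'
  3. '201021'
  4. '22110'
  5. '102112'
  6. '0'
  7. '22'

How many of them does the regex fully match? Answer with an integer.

1 → no match — must end with '0'
2 → match
3 → no match — must end with '0'
4 → no match
5 → no match — must end with '0'
6 → match
7 → no match — must end with '0'
Total matched: 2

2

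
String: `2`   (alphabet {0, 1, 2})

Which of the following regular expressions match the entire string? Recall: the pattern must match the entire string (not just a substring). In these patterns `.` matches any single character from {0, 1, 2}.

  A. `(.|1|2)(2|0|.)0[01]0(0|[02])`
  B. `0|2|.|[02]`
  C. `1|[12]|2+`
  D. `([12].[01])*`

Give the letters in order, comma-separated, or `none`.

B, C

A → no match
B → match
C → match
D → no match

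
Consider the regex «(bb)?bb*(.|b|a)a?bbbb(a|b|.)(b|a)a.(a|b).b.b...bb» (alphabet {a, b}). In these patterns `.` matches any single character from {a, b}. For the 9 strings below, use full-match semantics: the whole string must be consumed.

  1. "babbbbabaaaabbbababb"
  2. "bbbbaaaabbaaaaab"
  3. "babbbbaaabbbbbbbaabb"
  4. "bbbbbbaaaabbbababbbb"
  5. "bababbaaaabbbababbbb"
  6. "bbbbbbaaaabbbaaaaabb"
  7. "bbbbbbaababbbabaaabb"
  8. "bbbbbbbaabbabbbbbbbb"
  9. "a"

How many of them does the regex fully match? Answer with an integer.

1 → match
2 → no match — must end with "bb"
3 → match
4 → match
5 → no match
6 → no match
7 → no match
8 → match
9 → no match — must end with "bb"
Total matched: 4

4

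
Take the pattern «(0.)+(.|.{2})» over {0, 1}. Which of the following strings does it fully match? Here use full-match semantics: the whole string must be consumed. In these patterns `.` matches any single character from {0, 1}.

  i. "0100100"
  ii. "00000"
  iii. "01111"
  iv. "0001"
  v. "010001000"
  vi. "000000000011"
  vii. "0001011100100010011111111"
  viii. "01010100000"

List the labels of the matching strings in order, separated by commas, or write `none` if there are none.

ii, iv, v, vi, viii

i → no match
ii → match
iii → no match
iv → match
v → match
vi → match
vii → no match
viii → match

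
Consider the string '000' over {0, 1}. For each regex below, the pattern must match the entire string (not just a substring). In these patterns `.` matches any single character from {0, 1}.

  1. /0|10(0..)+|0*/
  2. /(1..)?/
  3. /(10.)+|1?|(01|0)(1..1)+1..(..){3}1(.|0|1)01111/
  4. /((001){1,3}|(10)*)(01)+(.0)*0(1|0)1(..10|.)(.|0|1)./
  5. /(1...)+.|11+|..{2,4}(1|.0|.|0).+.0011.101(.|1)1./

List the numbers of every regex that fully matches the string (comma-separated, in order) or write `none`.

1

1 → match
2 → no match
3 → no match
4 → no match
5 → no match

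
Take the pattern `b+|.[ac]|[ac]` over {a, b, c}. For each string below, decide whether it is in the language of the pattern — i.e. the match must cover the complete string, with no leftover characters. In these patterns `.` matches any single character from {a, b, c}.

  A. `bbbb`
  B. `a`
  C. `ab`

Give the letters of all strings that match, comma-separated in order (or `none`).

A, B

A → match
B → match
C → no match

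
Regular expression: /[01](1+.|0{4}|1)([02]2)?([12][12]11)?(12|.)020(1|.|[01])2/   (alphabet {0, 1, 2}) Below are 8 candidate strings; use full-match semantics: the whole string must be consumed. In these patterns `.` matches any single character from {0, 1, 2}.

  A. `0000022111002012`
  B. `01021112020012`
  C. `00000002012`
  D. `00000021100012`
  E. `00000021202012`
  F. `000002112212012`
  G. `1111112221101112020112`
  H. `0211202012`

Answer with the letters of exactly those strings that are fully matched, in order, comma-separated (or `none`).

C, E

A → no match
B → no match
C → match
D → no match
E → match
F → no match
G → no match
H → no match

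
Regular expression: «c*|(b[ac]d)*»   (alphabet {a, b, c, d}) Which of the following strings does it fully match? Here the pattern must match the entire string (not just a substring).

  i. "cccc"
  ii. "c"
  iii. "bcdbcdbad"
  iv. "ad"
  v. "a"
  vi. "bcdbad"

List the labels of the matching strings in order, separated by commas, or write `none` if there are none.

i, ii, iii, vi

i → match
ii → match
iii → match
iv → no match
v → no match
vi → match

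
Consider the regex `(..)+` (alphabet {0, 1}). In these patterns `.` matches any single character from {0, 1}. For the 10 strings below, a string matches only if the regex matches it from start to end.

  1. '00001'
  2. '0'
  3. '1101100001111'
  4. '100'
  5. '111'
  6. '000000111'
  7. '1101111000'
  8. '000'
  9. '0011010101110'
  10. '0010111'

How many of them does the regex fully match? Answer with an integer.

1

1 → no match
2 → no match
3 → no match
4 → no match
5 → no match
6 → no match
7 → match
8 → no match
9 → no match
10 → no match
Total matched: 1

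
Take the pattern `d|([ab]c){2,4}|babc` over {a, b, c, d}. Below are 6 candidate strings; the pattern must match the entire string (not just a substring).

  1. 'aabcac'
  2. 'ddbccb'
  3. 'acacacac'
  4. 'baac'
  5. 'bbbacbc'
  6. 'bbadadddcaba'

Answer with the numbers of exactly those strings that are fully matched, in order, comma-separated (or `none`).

3

1. 'aabcac' → no match
2. 'ddbccb' → no match
3. 'acacacac' → match
4. 'baac' → no match
5. 'bbbacbc' → no match
6. 'bbadadddcaba' → no match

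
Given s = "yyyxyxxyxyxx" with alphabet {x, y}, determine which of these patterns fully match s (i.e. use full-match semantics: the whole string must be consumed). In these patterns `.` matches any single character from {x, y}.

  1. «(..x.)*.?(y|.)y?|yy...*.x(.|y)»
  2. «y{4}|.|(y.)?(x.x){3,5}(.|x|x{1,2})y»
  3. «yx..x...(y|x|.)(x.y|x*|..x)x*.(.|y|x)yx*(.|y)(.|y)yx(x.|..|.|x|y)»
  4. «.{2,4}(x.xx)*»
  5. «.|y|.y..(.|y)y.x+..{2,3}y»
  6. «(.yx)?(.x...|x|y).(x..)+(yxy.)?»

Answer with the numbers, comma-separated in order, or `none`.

1 → match
2 → no match
3 → no match — must start with "yx"
4 → no match
5 → no match
6 → no match

1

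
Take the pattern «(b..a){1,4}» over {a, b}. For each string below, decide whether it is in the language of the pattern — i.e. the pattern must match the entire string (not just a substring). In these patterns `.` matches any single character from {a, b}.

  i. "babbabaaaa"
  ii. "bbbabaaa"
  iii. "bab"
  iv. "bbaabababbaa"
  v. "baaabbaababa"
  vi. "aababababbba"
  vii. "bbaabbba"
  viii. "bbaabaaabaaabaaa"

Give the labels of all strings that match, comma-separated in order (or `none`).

ii, iv, v, vii, viii

i. "babbabaaaa" → no match
ii. "bbbabaaa" → match
iii. "bab" → no match — must end with "a"
iv. "bbaabababbaa" → match
v. "baaabbaababa" → match
vi. "aababababbba" → no match — must start with "b"
vii. "bbaabbba" → match
viii → match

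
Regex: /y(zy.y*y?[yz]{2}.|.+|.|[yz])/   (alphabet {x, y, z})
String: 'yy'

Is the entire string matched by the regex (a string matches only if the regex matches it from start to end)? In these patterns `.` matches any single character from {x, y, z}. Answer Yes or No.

Yes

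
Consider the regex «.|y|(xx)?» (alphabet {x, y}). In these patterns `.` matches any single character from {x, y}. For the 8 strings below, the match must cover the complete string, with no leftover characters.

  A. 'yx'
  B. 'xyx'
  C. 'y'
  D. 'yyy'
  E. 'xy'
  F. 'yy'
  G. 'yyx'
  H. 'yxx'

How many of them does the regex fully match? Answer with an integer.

A → no match
B → no match
C → match
D → no match
E → no match
F → no match
G → no match
H → no match
Total matched: 1

1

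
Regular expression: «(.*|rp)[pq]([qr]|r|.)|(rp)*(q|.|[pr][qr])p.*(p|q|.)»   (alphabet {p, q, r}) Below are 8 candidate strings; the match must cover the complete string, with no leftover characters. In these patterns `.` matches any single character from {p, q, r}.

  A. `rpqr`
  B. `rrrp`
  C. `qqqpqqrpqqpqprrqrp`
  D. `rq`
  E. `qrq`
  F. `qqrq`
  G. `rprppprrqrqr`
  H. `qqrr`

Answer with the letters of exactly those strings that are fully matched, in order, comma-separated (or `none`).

A → match
B → no match
C → no match
D → no match
E → no match
F → no match
G → match
H → no match

A, G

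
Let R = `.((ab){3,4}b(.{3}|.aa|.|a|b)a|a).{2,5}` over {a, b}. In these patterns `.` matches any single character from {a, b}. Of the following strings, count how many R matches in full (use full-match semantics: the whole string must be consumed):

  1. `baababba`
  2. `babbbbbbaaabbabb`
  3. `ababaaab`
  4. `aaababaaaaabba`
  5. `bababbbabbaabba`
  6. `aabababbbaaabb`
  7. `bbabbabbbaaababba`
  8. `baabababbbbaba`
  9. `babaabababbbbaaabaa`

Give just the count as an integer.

1

1 → no match
2 → no match
3 → no match
4 → no match
5 → no match
6 → match
7 → no match
8 → no match
9 → no match
Total matched: 1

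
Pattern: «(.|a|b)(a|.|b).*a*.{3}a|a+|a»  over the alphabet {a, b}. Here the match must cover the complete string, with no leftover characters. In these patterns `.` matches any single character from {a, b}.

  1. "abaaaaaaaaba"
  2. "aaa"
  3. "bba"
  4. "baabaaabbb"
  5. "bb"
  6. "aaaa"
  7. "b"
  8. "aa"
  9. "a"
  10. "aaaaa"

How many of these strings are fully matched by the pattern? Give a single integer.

6

1. "abaaaaaaaaba" → match
2. "aaa" → match
3. "bba" → no match
4. "baabaaabbb" → no match — must end with "a"
5. "bb" → no match — must end with "a"
6. "aaaa" → match
7. "b" → no match — must end with "a"
8. "aa" → match
9. "a" → match
10. "aaaaa" → match
Total matched: 6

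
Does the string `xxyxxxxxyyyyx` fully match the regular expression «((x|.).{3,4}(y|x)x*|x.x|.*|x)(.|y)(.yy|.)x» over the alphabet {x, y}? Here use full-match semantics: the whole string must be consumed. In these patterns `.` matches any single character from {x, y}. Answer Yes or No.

Yes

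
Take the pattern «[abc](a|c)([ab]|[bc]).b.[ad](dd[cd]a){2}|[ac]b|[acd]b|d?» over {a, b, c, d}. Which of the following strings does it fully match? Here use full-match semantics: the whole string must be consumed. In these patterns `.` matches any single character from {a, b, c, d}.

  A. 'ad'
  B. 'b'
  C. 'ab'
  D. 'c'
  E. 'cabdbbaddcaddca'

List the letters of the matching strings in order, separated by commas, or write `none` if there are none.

C, E

A → no match
B → no match
C → match
D → no match
E → match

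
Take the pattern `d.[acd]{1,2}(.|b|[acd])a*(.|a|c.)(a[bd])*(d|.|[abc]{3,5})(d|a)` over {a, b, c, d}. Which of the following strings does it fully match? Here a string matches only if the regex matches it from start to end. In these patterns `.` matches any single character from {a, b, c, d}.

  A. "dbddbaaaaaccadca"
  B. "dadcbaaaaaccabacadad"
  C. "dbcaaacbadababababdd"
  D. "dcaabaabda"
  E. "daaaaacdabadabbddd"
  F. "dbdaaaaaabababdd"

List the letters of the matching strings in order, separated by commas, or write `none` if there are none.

A → match
B → no match
C → match
D → match
E → no match
F → match

A, C, D, F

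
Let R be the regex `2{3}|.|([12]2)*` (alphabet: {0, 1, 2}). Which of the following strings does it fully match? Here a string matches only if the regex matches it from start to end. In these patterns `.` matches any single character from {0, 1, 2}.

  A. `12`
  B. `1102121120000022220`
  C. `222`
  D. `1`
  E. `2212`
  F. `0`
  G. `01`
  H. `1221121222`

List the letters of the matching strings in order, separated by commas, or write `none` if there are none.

A → match
B → no match
C → match
D → match
E → match
F → match
G → no match
H → no match

A, C, D, E, F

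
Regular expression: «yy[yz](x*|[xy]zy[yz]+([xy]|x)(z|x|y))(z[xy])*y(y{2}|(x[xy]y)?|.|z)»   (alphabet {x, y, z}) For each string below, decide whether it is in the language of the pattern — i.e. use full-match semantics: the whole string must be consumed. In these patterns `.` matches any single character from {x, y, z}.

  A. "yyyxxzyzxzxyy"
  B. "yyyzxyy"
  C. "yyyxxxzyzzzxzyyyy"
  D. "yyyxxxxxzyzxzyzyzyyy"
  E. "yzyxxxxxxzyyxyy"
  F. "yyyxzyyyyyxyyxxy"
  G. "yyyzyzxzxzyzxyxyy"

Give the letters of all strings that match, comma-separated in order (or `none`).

A → match
B → match
C → no match
D → match
E → no match — must start with "yy"
F → match
G → match

A, B, D, F, G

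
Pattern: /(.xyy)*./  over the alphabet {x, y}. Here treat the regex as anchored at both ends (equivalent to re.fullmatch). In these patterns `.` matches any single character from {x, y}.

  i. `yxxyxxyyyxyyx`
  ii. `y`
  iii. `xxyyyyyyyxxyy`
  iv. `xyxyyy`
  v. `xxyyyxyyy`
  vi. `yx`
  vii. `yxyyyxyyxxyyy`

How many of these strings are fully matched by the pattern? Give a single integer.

i → no match
ii. `y` → match
iii → no match
iv. `xyxyyy` → no match
v. `xxyyyxyyy` → match
vi. `yx` → no match
vii → match
Total matched: 3

3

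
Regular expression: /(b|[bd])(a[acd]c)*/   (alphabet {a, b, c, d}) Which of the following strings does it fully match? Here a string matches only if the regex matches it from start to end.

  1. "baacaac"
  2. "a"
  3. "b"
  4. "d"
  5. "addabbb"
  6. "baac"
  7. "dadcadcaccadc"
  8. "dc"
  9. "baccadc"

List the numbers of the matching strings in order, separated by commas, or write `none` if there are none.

1, 3, 4, 6, 7, 9

1. "baacaac" → match
2. "a" → no match
3. "b" → match
4. "d" → match
5. "addabbb" → no match
6. "baac" → match
7 → match
8. "dc" → no match
9. "baccadc" → match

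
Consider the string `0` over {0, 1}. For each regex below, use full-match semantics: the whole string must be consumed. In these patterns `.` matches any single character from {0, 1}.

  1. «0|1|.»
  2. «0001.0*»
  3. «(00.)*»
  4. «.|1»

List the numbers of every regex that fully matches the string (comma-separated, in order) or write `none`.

1, 4

1 → match
2 → no match — must start with `0001`
3 → no match
4 → match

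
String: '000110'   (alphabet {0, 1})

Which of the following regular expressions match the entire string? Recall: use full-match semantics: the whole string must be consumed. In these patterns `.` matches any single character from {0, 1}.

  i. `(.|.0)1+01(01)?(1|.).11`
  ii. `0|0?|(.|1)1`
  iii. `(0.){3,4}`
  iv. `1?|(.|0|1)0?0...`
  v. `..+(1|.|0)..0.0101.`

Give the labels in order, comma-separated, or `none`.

iv

i → no match — must end with '11'
ii → no match
iii → no match
iv → match
v → no match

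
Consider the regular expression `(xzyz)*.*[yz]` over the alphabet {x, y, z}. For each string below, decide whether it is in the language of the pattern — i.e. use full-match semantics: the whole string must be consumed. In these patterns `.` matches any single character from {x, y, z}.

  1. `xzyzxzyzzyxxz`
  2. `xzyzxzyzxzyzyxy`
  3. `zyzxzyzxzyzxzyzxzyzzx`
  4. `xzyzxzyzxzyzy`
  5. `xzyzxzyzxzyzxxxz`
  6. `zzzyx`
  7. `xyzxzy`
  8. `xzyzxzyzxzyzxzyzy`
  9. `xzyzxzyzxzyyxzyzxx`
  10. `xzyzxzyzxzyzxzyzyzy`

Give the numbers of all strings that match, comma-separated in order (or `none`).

1, 2, 4, 5, 7, 8, 10

1 → match
2 → match
3 → no match
4 → match
5 → match
6 → no match
7 → match
8 → match
9 → no match
10 → match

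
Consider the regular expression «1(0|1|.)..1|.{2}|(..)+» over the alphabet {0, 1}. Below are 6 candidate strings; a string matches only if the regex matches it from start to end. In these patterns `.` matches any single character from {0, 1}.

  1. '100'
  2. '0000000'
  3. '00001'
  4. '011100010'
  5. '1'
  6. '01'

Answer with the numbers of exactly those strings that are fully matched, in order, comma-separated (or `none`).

6

1 → no match
2 → no match
3 → no match
4 → no match
5 → no match
6 → match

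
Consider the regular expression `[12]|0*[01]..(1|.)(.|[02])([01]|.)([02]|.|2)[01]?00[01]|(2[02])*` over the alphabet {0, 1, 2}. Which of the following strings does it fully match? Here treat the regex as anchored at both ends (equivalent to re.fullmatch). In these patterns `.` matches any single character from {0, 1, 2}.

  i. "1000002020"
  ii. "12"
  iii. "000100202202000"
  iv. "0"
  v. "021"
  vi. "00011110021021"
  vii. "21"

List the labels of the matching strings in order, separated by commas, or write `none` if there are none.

i → no match
ii → no match
iii → no match
iv → no match
v → no match
vi → no match
vii → no match

none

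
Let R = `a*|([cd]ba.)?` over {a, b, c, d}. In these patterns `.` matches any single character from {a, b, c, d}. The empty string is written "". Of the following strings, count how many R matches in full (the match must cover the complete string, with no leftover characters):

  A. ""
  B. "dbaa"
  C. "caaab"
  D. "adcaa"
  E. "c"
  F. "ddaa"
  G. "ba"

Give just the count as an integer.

2

A → match
B → match
C → no match
D → no match
E → no match
F → no match
G → no match
Total matched: 2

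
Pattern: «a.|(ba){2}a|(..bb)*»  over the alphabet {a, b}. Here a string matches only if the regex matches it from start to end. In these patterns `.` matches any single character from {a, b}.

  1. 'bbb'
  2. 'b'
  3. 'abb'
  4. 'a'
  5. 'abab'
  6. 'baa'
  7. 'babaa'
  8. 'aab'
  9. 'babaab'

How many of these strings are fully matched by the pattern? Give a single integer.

1 → no match
2 → no match
3 → no match
4 → no match
5 → no match
6 → no match
7 → match
8 → no match
9 → no match
Total matched: 1

1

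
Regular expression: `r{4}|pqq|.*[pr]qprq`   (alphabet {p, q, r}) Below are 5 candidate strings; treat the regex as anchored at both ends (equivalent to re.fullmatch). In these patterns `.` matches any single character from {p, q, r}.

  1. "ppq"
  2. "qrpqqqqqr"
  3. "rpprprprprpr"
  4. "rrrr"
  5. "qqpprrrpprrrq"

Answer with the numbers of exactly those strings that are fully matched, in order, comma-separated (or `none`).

4

1 → no match
2 → no match
3 → no match
4 → match
5 → no match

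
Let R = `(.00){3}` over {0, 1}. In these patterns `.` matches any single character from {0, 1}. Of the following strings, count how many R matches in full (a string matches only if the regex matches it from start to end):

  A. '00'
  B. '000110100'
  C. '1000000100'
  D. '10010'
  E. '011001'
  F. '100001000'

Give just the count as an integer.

A. '00' → no match
B. '000110100' → no match
C. '1000000100' → no match
D. '10010' → no match — must end with '00'
E. '011001' → no match — must end with '00'
F. '100001000' → no match
Total matched: 0

0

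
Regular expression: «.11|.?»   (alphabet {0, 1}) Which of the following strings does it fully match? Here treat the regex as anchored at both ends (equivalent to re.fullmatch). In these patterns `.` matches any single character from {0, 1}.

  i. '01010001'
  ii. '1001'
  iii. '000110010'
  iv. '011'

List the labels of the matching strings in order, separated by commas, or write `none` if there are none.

i → no match
ii → no match
iii → no match
iv → match

iv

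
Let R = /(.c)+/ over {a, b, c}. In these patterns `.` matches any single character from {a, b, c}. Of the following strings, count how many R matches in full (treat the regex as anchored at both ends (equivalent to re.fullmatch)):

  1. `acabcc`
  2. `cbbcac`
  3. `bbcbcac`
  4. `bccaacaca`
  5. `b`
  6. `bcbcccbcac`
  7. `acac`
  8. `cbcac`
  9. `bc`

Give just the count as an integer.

1 → no match
2 → no match
3 → no match
4 → no match — must end with `c`
5 → no match — must end with `c`
6 → match
7 → match
8 → no match
9 → match
Total matched: 3

3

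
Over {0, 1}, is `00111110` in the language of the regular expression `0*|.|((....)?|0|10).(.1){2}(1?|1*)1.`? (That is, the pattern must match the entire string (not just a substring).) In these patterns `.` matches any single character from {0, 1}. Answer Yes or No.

Yes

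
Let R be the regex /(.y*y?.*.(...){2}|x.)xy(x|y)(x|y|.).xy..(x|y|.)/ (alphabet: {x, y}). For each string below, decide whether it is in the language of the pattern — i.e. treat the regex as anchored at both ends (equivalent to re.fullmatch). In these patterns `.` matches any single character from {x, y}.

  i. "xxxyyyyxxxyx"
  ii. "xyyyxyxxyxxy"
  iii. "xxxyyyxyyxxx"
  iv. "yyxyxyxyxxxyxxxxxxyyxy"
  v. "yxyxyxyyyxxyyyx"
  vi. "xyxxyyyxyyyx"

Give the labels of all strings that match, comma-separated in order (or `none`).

i → no match
ii → no match
iii → no match
iv → no match
v → no match
vi → no match

none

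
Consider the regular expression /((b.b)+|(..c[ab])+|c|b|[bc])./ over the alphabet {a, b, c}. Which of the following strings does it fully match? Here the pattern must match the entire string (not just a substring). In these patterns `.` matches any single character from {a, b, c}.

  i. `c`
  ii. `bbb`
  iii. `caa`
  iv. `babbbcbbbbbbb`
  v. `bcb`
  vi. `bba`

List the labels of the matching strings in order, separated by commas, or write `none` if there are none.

none

i → no match
ii → no match
iii → no match
iv → no match
v → no match
vi → no match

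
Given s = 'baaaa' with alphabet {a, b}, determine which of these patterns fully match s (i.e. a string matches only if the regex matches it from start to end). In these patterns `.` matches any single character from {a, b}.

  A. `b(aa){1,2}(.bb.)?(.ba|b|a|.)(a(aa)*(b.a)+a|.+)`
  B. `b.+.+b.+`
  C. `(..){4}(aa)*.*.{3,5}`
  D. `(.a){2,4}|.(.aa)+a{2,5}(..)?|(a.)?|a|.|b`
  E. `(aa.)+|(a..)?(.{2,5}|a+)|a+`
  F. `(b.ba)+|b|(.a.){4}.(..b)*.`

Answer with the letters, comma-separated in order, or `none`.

A, E

A → match
B → no match
C → no match
D → no match
E → match
F → no match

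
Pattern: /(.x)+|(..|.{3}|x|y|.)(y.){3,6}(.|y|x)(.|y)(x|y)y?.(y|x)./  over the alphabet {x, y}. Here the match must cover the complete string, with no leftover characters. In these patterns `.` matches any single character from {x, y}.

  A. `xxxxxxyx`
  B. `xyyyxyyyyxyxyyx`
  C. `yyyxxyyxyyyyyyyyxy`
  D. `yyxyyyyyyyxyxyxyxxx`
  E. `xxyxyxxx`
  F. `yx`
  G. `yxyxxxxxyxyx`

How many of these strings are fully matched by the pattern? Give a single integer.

6

A → match
B → match
C → no match
D → match
E → match
F → match
G → match
Total matched: 6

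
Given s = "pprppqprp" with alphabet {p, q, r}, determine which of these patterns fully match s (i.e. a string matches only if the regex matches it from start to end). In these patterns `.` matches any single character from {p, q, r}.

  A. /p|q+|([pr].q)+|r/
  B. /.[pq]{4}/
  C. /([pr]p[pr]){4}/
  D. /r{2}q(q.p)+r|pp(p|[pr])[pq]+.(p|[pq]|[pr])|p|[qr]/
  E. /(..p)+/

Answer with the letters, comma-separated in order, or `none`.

D

A → no match
B → no match
C → no match
D → match
E → no match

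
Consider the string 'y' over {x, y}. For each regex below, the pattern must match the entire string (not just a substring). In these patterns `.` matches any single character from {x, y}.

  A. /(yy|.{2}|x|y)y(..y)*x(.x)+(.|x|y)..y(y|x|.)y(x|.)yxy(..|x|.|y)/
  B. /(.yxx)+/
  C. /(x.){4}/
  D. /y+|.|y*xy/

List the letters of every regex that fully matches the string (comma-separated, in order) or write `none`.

A → no match
B → no match — must end with 'yxx'
C → no match — must start with 'x'
D → match

D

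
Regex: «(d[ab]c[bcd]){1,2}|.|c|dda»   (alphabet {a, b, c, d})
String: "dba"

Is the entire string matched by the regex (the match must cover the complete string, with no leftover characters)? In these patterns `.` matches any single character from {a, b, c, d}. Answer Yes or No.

No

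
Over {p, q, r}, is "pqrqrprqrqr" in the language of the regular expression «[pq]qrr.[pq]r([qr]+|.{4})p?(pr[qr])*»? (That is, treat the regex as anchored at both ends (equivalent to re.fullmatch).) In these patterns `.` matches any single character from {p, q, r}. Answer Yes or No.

No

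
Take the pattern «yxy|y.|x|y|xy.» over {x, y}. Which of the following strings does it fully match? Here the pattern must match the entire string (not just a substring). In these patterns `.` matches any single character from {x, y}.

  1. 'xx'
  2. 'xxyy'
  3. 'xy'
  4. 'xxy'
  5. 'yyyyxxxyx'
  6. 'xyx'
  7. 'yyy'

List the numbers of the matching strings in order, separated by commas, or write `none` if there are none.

1. 'xx' → no match
2. 'xxyy' → no match
3. 'xy' → no match
4. 'xxy' → no match
5. 'yyyyxxxyx' → no match
6. 'xyx' → match
7. 'yyy' → no match

6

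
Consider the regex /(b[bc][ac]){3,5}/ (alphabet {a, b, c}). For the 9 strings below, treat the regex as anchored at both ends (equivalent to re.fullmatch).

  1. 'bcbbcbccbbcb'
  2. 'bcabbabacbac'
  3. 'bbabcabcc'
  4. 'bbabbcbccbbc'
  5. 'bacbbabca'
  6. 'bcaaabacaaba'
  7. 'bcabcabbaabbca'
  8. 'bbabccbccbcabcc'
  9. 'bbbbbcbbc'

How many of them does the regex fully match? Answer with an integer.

3

1 → no match
2 → no match
3 → match
4 → match
5 → no match
6 → no match
7 → no match
8 → match
9 → no match
Total matched: 3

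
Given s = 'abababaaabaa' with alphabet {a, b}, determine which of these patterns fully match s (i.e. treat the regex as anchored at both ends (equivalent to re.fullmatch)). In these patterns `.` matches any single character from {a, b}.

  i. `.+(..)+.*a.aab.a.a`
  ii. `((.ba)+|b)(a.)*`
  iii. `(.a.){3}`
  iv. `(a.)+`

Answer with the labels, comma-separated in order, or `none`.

iv

i → no match
ii → no match
iii → no match
iv → match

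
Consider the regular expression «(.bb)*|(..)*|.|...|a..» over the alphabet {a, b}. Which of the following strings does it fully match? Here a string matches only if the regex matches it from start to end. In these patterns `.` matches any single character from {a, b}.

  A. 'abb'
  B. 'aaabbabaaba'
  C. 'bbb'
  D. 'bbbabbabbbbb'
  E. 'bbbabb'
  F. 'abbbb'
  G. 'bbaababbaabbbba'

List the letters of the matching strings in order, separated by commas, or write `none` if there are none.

A, C, D, E

A → match
B → no match
C → match
D → match
E → match
F → no match
G → no match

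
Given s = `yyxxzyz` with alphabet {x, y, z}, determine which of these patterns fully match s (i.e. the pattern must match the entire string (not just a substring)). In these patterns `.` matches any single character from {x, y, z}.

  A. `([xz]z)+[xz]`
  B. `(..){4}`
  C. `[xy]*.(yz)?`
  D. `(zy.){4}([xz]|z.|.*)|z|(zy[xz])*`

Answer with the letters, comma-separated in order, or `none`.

A → no match
B → no match
C → match
D → no match

C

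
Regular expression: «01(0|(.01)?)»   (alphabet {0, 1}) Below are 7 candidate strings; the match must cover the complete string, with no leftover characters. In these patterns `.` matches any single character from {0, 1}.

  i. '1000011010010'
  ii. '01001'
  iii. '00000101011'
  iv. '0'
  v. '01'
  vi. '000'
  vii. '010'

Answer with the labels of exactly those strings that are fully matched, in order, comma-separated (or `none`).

i → no match — must start with '01'
ii → match
iii → no match — must start with '01'
iv → no match — must start with '01'
v → match
vi → no match — must start with '01'
vii → match

ii, v, vii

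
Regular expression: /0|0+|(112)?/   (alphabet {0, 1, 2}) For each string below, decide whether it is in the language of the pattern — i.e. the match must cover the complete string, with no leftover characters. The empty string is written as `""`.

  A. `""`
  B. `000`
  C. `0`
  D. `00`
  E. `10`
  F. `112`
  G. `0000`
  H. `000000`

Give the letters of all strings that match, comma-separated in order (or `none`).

A → match
B → match
C → match
D → match
E → no match
F → match
G → match
H → match

A, B, C, D, F, G, H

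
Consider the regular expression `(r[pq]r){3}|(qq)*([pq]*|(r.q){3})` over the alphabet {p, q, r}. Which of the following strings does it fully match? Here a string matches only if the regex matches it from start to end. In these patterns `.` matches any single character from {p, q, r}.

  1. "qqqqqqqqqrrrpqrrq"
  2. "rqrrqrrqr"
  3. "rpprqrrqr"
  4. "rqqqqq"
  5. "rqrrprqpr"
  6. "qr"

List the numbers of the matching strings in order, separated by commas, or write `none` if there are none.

1 → no match
2 → match
3 → no match
4 → no match
5 → no match
6 → no match

2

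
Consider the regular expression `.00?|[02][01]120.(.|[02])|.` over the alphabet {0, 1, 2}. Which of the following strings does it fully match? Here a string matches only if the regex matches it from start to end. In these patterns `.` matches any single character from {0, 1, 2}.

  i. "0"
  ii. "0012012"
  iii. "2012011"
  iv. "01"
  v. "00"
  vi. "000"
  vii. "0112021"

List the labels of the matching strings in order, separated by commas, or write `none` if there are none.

i, ii, iii, v, vi, vii

i. "0" → match
ii. "0012012" → match
iii. "2012011" → match
iv. "01" → no match
v. "00" → match
vi. "000" → match
vii. "0112021" → match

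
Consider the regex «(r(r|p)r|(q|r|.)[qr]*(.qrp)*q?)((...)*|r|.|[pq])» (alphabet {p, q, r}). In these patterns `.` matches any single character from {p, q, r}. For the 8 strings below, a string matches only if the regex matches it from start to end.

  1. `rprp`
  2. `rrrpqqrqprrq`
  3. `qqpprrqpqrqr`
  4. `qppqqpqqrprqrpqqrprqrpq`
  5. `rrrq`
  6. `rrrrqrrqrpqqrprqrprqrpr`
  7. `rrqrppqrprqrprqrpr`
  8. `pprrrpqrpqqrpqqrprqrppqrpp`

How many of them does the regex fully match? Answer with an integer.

1 → match
2 → match
3 → no match
4 → no match
5 → match
6 → match
7 → match
8 → no match
Total matched: 5

5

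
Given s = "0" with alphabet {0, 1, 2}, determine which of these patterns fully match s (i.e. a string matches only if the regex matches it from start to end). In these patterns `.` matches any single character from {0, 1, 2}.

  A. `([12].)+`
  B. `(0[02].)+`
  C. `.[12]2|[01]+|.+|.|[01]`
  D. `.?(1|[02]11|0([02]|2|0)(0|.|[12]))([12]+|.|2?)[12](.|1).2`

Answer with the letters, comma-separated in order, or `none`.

C

A → no match
B → no match
C → match
D → no match — must end with "2"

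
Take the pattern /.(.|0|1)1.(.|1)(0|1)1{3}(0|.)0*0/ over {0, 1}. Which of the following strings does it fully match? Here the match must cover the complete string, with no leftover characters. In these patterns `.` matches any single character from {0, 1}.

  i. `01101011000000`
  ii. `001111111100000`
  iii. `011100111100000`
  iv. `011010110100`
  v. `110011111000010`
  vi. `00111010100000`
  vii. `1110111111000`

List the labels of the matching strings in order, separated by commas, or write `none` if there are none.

ii, iii, vii

i → no match
ii → match
iii → match
iv → no match
v → no match
vi → no match
vii → match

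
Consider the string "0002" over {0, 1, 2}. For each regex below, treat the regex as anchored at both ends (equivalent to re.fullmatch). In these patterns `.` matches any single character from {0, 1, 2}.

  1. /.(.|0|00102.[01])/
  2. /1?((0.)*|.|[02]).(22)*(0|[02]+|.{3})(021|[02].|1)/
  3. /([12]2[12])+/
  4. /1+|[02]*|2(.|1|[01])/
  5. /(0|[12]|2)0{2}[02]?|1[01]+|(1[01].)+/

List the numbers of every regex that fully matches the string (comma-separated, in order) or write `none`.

2, 4, 5

1 → no match
2 → match
3 → no match
4 → match
5 → match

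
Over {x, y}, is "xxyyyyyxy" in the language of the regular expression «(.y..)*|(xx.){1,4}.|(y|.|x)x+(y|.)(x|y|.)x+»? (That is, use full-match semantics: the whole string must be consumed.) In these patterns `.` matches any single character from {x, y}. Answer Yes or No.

No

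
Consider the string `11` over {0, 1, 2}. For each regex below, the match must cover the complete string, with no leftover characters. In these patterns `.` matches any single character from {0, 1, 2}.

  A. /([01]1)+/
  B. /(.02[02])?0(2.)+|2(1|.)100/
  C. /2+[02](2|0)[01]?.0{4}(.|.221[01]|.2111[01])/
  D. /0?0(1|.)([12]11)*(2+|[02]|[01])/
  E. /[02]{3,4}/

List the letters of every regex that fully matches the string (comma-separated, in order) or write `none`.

A → match
B → no match
C → no match — must start with `2`
D → no match
E → no match

A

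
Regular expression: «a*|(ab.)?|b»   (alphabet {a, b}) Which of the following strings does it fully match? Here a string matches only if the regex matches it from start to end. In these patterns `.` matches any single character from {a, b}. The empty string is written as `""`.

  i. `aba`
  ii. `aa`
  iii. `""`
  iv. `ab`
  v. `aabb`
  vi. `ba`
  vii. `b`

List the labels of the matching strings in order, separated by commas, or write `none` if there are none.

i → match
ii → match
iii → match
iv → no match
v → no match
vi → no match
vii → match

i, ii, iii, vii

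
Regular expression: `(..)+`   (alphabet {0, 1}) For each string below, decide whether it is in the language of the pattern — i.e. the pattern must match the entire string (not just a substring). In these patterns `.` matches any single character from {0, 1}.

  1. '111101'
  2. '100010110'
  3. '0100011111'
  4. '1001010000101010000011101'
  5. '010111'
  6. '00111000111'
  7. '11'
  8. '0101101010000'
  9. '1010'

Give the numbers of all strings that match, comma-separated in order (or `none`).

1, 3, 5, 7, 9

1 → match
2 → no match
3 → match
4 → no match
5 → match
6 → no match
7 → match
8 → no match
9 → match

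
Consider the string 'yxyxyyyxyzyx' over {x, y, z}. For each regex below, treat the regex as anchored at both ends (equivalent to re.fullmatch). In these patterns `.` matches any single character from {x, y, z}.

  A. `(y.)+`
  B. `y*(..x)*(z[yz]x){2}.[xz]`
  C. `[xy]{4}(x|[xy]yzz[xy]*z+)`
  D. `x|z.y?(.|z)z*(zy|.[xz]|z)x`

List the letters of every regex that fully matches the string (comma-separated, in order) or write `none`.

A → match
B → no match
C → no match
D → no match

A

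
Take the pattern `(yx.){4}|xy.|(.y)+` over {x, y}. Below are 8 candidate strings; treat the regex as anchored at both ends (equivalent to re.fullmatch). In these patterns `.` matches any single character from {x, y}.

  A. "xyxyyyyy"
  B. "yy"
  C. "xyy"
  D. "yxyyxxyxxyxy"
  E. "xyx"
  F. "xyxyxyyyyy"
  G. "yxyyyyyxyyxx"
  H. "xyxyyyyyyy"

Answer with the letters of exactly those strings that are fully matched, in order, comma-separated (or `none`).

A, B, C, D, E, F, H

A. "xyxyyyyy" → match
B. "yy" → match
C. "xyy" → match
D. "yxyyxxyxxyxy" → match
E. "xyx" → match
F. "xyxyxyyyyy" → match
G. "yxyyyyyxyyxx" → no match
H. "xyxyyyyyyy" → match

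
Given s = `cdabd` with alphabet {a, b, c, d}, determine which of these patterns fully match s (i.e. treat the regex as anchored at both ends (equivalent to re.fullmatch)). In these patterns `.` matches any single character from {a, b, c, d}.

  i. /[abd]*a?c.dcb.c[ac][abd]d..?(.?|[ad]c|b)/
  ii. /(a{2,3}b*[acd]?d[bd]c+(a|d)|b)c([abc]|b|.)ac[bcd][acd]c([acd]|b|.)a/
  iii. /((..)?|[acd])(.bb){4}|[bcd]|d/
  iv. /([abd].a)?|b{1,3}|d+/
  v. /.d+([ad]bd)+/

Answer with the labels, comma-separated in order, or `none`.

i → no match
ii → no match — must end with `a`
iii → no match
iv → no match
v → match

v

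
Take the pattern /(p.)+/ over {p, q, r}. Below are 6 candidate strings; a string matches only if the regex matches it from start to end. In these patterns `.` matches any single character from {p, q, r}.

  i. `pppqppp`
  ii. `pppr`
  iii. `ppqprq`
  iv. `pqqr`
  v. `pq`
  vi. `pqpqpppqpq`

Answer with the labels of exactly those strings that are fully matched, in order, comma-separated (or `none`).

ii, v, vi

i → no match
ii → match
iii → no match
iv → no match
v → match
vi → match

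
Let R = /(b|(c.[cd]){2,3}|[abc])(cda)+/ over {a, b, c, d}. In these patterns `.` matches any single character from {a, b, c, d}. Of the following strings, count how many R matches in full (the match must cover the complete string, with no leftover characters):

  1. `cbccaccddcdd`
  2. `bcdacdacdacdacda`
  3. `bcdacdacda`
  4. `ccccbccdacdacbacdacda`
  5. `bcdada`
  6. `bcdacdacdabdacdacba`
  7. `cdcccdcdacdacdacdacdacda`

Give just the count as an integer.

1 → no match — must end with `cda`
2 → match
3 → match
4 → no match
5 → no match — must end with `cda`
6 → no match — must end with `cda`
7 → match
Total matched: 3

3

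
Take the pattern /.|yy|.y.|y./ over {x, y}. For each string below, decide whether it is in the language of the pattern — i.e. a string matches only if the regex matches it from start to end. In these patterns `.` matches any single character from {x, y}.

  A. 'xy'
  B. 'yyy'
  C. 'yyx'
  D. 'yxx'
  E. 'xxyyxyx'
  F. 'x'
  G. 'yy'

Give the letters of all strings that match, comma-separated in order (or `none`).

A → no match
B → match
C → match
D → no match
E → no match
F → match
G → match

B, C, F, G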